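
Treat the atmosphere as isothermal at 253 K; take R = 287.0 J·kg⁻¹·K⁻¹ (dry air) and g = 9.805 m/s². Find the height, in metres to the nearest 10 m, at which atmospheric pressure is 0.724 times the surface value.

z ≈ 2390 m

Scale height: H = RT/g = 287.0 × 253 / 9.805 = 7405.5 m.
Set P/P₀ = exp(−z/H) = 0.724, so z = −H ln(0.724).
−ln(0.724) = 0.32296; z = 7405.5 × 0.32296 = 2391.7 m.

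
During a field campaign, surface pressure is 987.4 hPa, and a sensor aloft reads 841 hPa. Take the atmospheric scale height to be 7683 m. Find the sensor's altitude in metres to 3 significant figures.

Invert the barometric formula: z = H ln(P₀/P).
P₀/P = 987.4/841 = 1.1741; ln(1.1741) = 0.16050.
z = 7683.0 × 0.16050 = 1233.1 m.

z ≈ 1230 m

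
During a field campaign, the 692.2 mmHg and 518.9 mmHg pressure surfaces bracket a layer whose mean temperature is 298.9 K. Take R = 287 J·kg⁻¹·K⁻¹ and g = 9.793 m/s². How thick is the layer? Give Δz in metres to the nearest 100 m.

Δz ≈ 2500 m

Hypsometric equation: Δz = (R T̄/g) ln(P₁/P₂).
R T̄/g = 287 × 298.9 / 9.793 = 8759.8 m.
ln(692.2/518.9) = ln(1.3340) = 0.28818.
Δz = 8759.8 × 0.28818 = 2524.4 m.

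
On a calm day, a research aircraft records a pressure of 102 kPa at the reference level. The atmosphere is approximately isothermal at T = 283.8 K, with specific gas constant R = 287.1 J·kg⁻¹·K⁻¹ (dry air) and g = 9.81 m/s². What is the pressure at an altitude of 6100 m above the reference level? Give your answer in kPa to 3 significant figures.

Scale height: H = RT/g = 287.1 × 283.8 / 9.81 = 8305.7 m.
Barometric formula: P = P₀ exp(−z/H).
z/H = 6100.0/8305.7 = 0.73444; exp(−0.73444) = 0.47977.
P = 102 × 0.47977 = 48.937 kPa.

P ≈ 48.9 kPa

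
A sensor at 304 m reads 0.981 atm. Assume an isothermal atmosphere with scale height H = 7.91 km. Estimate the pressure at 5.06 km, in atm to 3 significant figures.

P ≈ 0.538 atm

Between two levels, P₂ = P₁ exp(−Δz/H) with Δz = z₂ − z₁.
Δz = 5060.0 − 304.00 = 4756.0 m; Δz/H = 4756.0/7910.0 = 0.60126.
P₂ = 0.981 × exp(−0.60126) = 0.981 × 0.54812 = 0.53771 atm.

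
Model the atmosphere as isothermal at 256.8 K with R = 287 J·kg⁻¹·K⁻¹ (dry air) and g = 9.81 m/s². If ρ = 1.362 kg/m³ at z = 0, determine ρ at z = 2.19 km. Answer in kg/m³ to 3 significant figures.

Scale height: H = RT/g = 287 × 256.8 / 9.81 = 7512.9 m.
In an isothermal atmosphere, density decays like pressure: ρ = ρ₀ exp(−z/H).
z/H = 2190.0/7512.9 = 0.29150; exp(−0.29150) = 0.74714.
ρ = 1.362 × 0.74714 = 1.0176 kg/m³.

ρ ≈ 1.02 kg/m³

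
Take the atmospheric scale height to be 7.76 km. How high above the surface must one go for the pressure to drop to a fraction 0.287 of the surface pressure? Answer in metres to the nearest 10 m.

Set P/P₀ = exp(−z/H) = 0.287, so z = −H ln(0.287).
−ln(0.287) = 1.2483; z = 7760.0 × 1.2483 = 9686.8 m.

z ≈ 9690 m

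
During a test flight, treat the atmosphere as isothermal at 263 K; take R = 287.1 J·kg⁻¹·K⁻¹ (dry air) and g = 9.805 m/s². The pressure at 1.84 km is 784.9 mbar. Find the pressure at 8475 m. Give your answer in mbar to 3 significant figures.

Scale height: H = RT/g = 287.1 × 263 / 9.805 = 7700.9 m.
Between two levels, P₂ = P₁ exp(−Δz/H) with Δz = z₂ − z₁.
Δz = 8475.0 − 1840.0 = 6635.0 m; Δz/H = 6635.0/7700.9 = 0.86159.
P₂ = 784.9 × exp(−0.86159) = 784.9 × 0.42249 = 331.61 mbar.

P ≈ 332 mbar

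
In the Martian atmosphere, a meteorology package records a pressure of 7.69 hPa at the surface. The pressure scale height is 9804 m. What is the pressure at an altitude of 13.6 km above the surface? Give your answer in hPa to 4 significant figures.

P ≈ 1.921 hPa

Barometric formula: P = P₀ exp(−z/H).
z/H = 13600/9804.0 = 1.3872; exp(−1.3872) = 0.24977.
P = 7.69 × 0.24977 = 1.9207 hPa.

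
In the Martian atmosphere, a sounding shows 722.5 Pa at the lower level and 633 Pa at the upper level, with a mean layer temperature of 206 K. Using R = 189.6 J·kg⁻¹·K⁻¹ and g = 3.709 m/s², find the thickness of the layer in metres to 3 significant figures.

Hypsometric equation: Δz = (R T̄/g) ln(P₁/P₂).
R T̄/g = 189.6 × 206 / 3.709 = 10530 m.
ln(722.5/633) = ln(1.1414) = 0.13226.
Δz = 10530 × 0.13226 = 1392.7 m.

Δz ≈ 1390 m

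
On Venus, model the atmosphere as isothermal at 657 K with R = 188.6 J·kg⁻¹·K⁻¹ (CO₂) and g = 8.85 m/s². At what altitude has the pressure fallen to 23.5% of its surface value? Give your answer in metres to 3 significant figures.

z ≈ 20300 m

Scale height: H = RT/g = 188.6 × 657 / 8.85 = 14001 m.
Set P/P₀ = exp(−z/H) = 0.235, so z = −H ln(0.235).
−ln(0.235) = 1.4482; z = 14001 × 1.4482 = 20276 m.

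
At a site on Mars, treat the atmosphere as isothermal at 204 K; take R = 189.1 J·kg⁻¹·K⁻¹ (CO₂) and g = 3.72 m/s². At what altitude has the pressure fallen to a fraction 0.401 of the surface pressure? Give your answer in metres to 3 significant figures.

Scale height: H = RT/g = 189.1 × 204 / 3.72 = 10370 m.
Set P/P₀ = exp(−z/H) = 0.401, so z = −H ln(0.401).
−ln(0.401) = 0.91379; z = 10370 × 0.91379 = 9476.0 m.

z ≈ 9480 m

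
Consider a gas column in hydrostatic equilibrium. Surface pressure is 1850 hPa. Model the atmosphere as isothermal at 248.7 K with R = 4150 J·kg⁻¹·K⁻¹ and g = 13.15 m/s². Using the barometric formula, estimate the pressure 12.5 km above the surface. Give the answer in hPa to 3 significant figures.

Scale height: H = RT/g = 4150 × 248.7 / 13.15 = 78487 m.
Barometric formula: P = P₀ exp(−z/H).
z/H = 12500/78487 = 0.15926; exp(−0.15926) = 0.85277.
P = 1850 × 0.85277 = 1577.6 hPa.

P ≈ 1580 hPa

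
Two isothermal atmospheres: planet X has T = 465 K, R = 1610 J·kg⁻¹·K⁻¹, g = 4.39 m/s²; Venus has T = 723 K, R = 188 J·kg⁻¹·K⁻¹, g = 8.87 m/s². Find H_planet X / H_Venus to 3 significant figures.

H = RT/g for each body.
H_planet X = 1610 × 465 / 4.39 = 170540 m.
H_Venus = 188 × 723 / 8.87 = 15324 m.
H_planet X/H_Venus = 170540/15324 = 11.129.

H_planet X/H_Venus ≈ 11.1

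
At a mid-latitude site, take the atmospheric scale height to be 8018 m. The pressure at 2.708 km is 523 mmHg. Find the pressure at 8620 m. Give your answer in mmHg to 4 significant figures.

P ≈ 250.2 mmHg

Between two levels, P₂ = P₁ exp(−Δz/H) with Δz = z₂ − z₁.
Δz = 8620.0 − 2708.0 = 5912.0 m; Δz/H = 5912.0/8018.0 = 0.73734.
P₂ = 523 × exp(−0.73734) = 523 × 0.47838 = 250.19 mmHg.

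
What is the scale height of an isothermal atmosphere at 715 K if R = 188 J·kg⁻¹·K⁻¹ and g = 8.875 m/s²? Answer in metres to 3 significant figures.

H ≈ 15100 m

The scale height of an isothermal atmosphere is H = RT/g.
H = 188 × 715 / 8.875 = 134420/8.875 = 15146 m.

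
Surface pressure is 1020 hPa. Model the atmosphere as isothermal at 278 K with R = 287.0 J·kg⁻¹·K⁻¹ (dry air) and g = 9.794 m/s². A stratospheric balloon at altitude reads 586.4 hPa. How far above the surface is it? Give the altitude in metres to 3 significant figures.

z ≈ 4510 m

Scale height: H = RT/g = 287.0 × 278 / 9.794 = 8146.4 m.
Invert the barometric formula: z = H ln(P₀/P).
P₀/P = 1020/586.4 = 1.7394; ln(1.7394) = 0.55354.
z = 8146.4 × 0.55354 = 4509.4 m.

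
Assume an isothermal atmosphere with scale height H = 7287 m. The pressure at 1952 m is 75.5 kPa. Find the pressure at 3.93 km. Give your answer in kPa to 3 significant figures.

P ≈ 57.6 kPa

Between two levels, P₂ = P₁ exp(−Δz/H) with Δz = z₂ − z₁.
Δz = 3930.0 − 1952.0 = 1978.0 m; Δz/H = 1978.0/7287.0 = 0.27144.
P₂ = 75.5 × exp(−0.27144) = 75.5 × 0.76228 = 57.552 kPa.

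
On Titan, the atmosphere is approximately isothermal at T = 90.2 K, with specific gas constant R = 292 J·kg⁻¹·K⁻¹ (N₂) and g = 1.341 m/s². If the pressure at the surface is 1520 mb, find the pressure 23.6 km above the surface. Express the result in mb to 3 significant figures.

P ≈ 457 mb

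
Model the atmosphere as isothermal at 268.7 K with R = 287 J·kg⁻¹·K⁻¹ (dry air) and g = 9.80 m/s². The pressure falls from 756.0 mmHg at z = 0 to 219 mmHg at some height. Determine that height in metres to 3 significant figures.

z ≈ 9750 m

Scale height: H = RT/g = 287 × 268.7 / 9.80 = 7869.1 m.
Invert the barometric formula: z = H ln(P₀/P).
P₀/P = 756.0/219 = 3.4521; ln(3.4521) = 1.2390.
z = 7869.1 × 1.2390 = 9749.8 m.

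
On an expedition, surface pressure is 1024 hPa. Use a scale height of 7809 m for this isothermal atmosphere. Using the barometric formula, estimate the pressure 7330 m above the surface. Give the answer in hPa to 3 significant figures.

P ≈ 401 hPa

Barometric formula: P = P₀ exp(−z/H).
z/H = 7330.0/7809.0 = 0.93866; exp(−0.93866) = 0.39115.
P = 1024 × 0.39115 = 400.54 hPa.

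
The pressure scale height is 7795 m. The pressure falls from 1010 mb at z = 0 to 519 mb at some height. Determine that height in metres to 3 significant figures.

z ≈ 5190 m

Invert the barometric formula: z = H ln(P₀/P).
P₀/P = 1010/519 = 1.9461; ln(1.9461) = 0.66583.
z = 7795.0 × 0.66583 = 5190.1 m.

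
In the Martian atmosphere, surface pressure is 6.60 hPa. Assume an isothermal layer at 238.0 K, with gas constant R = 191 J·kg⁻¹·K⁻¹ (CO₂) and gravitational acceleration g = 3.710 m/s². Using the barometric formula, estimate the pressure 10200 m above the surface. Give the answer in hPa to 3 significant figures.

Scale height: H = RT/g = 191 × 238.0 / 3.710 = 12253 m.
Barometric formula: P = P₀ exp(−z/H).
z/H = 10200/12253 = 0.83245; exp(−0.83245) = 0.43498.
P = 6.60 × 0.43498 = 2.8709 hPa.

P ≈ 2.87 hPa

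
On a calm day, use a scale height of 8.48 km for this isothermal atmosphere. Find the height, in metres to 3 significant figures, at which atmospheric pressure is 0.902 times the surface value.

z ≈ 875 m

Set P/P₀ = exp(−z/H) = 0.902, so z = −H ln(0.902).
−ln(0.902) = 0.10314; z = 8480.0 × 0.10314 = 874.63 m.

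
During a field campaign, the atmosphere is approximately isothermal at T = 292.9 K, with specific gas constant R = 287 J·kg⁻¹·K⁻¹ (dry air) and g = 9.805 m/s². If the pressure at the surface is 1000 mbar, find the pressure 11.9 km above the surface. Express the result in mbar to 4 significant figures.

Scale height: H = RT/g = 287 × 292.9 / 9.805 = 8573.4 m.
Barometric formula: P = P₀ exp(−z/H).
z/H = 11900/8573.4 = 1.3880; exp(−1.3880) = 0.24957.
P = 1000 × 0.24957 = 249.57 mbar.

P ≈ 249.6 mbar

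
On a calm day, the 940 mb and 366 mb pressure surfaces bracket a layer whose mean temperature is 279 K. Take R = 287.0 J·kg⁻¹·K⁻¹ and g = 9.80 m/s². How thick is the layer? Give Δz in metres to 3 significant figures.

Δz ≈ 7710 m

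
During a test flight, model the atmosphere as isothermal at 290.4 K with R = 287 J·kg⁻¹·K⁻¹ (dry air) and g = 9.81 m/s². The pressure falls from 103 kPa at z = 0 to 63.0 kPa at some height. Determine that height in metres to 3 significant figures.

Scale height: H = RT/g = 287 × 290.4 / 9.81 = 8495.9 m.
Invert the barometric formula: z = H ln(P₀/P).
P₀/P = 103/63.0 = 1.6349; ln(1.6349) = 0.49158.
z = 8495.9 × 0.49158 = 4176.4 m.

z ≈ 4180 m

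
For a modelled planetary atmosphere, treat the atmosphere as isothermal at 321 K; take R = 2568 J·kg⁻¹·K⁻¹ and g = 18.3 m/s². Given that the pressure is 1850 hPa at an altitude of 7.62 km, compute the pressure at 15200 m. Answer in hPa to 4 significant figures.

P ≈ 1563 hPa

Scale height: H = RT/g = 2568 × 321 / 18.3 = 45045 m.
Between two levels, P₂ = P₁ exp(−Δz/H) with Δz = z₂ − z₁.
Δz = 15200 − 7620.0 = 7580.0 m; Δz/H = 7580.0/45045 = 0.16828.
P₂ = 1850 × exp(−0.16828) = 1850 × 0.84512 = 1563.5 hPa.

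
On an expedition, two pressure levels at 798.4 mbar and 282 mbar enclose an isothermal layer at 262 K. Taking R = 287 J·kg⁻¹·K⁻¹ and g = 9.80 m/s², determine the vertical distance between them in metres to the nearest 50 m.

Hypsometric equation: Δz = (R T̄/g) ln(P₁/P₂).
R T̄/g = 287 × 262 / 9.80 = 7672.9 m.
ln(798.4/282) = ln(2.8312) = 1.0407.
Δz = 7672.9 × 1.0407 = 7985.2 m.

Δz ≈ 8000 m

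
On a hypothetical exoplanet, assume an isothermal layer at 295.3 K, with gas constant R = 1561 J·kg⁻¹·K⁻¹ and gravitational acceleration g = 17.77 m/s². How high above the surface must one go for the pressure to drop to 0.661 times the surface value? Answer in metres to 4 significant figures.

z ≈ 10740 m

Scale height: H = RT/g = 1561 × 295.3 / 17.77 = 25941 m.
Set P/P₀ = exp(−z/H) = 0.661, so z = −H ln(0.661).
−ln(0.661) = 0.41400; z = 25941 × 0.41400 = 10740 m.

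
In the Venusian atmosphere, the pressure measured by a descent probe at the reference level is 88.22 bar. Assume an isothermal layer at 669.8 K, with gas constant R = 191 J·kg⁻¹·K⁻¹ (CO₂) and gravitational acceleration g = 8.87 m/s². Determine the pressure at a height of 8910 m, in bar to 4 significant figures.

P ≈ 47.56 bar

Scale height: H = RT/g = 191 × 669.8 / 8.87 = 14423 m.
Barometric formula: P = P₀ exp(−z/H).
z/H = 8910.0/14423 = 0.61776; exp(−0.61776) = 0.53915.
P = 88.22 × 0.53915 = 47.564 bar.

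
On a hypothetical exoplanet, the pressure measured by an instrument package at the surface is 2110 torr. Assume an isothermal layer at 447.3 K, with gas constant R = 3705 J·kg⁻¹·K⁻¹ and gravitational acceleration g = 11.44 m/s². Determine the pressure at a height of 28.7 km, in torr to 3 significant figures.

Scale height: H = RT/g = 3705 × 447.3 / 11.44 = 144860 m.
Barometric formula: P = P₀ exp(−z/H).
z/H = 28700/144860 = 0.19812; exp(−0.19812) = 0.82027.
P = 2110 × 0.82027 = 1730.8 torr.

P ≈ 1730 torr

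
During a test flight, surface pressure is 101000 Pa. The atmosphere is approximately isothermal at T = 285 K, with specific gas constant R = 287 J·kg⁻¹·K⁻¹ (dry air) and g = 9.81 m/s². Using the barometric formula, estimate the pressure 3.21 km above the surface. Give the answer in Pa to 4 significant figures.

Scale height: H = RT/g = 287 × 285 / 9.81 = 8337.9 m.
Barometric formula: P = P₀ exp(−z/H).
z/H = 3210.0/8337.9 = 0.38499; exp(−0.38499) = 0.68046.
P = 101000 × 0.68046 = 68726 Pa.

P ≈ 68730 Pa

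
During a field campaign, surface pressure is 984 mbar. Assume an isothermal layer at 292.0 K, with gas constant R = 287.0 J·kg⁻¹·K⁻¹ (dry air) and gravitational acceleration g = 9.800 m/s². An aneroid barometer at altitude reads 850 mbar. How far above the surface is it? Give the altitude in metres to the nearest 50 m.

z ≈ 1250 m

Scale height: H = RT/g = 287.0 × 292.0 / 9.800 = 8551.4 m.
Invert the barometric formula: z = H ln(P₀/P).
P₀/P = 984/850 = 1.1576; ln(1.1576) = 0.14635.
z = 8551.4 × 0.14635 = 1251.5 m.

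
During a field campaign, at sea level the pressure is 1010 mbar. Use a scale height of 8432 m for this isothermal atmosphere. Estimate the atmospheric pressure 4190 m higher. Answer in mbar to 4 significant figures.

P ≈ 614.5 mbar

Barometric formula: P = P₀ exp(−z/H).
z/H = 4190.0/8432.0 = 0.49692; exp(−0.49692) = 0.60840.
P = 1010 × 0.60840 = 614.48 mbar.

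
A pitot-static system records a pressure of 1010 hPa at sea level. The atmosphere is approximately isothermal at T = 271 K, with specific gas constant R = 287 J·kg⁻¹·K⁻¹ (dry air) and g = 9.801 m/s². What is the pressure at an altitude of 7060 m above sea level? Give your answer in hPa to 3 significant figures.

P ≈ 415 hPa

Scale height: H = RT/g = 287 × 271 / 9.801 = 7935.6 m.
Barometric formula: P = P₀ exp(−z/H).
z/H = 7060.0/7935.6 = 0.88966; exp(−0.88966) = 0.41080.
P = 1010 × 0.41080 = 414.91 hPa.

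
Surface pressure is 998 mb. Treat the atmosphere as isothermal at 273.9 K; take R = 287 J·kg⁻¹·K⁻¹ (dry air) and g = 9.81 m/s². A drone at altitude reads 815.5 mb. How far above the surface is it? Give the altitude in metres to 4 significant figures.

z ≈ 1618 m

Scale height: H = RT/g = 287 × 273.9 / 9.81 = 8013.2 m.
Invert the barometric formula: z = H ln(P₀/P).
P₀/P = 998/815.5 = 1.2238; ln(1.2238) = 0.20196.
z = 8013.2 × 0.20196 = 1618.3 m.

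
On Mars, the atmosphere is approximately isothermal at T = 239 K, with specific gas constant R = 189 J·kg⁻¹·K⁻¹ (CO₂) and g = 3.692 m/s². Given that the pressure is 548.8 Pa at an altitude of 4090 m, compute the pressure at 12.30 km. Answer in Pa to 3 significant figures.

P ≈ 281 Pa

Scale height: H = RT/g = 189 × 239 / 3.692 = 12235 m.
Between two levels, P₂ = P₁ exp(−Δz/H) with Δz = z₂ − z₁.
Δz = 12300 − 4090.0 = 8210.0 m; Δz/H = 8210.0/12235 = 0.67103.
P₂ = 548.8 × exp(−0.67103) = 548.8 × 0.51118 = 280.54 Pa.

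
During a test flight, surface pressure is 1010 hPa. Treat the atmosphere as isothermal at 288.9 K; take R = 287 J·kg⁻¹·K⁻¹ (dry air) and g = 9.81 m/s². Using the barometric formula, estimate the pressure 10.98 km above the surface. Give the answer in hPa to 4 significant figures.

P ≈ 275.5 hPa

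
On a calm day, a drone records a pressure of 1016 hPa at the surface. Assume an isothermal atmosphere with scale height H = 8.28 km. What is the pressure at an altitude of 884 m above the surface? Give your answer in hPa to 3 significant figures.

P ≈ 913 hPa

Barometric formula: P = P₀ exp(−z/H).
z/H = 884.00/8280.0 = 0.10676; exp(−0.10676) = 0.89874.
P = 1016 × 0.89874 = 913.12 hPa.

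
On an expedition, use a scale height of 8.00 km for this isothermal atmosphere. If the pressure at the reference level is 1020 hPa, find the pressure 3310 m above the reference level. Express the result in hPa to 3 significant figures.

P ≈ 674 hPa

Barometric formula: P = P₀ exp(−z/H).
z/H = 3310.0/8000.0 = 0.41375; exp(−0.41375) = 0.66117.
P = 1020 × 0.66117 = 674.39 hPa.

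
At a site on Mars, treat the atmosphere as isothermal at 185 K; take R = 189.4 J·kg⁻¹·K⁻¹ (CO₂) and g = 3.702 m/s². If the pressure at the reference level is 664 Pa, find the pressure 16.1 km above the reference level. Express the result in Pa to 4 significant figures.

Scale height: H = RT/g = 189.4 × 185 / 3.702 = 9464.9 m.
Barometric formula: P = P₀ exp(−z/H).
z/H = 16100/9464.9 = 1.7010; exp(−1.7010) = 0.18250.
P = 664 × 0.18250 = 121.18 Pa.

P ≈ 121.2 Pa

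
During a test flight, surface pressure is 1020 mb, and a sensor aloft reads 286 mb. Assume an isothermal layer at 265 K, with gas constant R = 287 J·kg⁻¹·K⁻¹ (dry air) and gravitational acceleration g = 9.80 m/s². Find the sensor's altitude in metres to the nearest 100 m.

z ≈ 9900 m

Scale height: H = RT/g = 287 × 265 / 9.80 = 7760.7 m.
Invert the barometric formula: z = H ln(P₀/P).
P₀/P = 1020/286 = 3.5664; ln(3.5664) = 1.2716.
z = 7760.7 × 1.2716 = 9868.5 m.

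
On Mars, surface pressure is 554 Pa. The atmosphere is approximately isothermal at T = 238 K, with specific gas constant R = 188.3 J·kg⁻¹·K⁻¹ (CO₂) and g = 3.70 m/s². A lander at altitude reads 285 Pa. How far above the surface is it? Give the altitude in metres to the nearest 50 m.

z ≈ 8050 m

Scale height: H = RT/g = 188.3 × 238 / 3.70 = 12112 m.
Invert the barometric formula: z = H ln(P₀/P).
P₀/P = 554/285 = 1.9439; ln(1.9439) = 0.66470.
z = 12112 × 0.66470 = 8050.8 m.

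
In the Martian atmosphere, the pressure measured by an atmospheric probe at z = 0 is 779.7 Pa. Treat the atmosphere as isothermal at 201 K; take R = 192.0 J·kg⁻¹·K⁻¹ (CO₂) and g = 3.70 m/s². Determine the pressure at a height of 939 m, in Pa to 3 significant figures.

P ≈ 713 Pa

Scale height: H = RT/g = 192.0 × 201 / 3.70 = 10430 m.
Barometric formula: P = P₀ exp(−z/H).
z/H = 939.00/10430 = 0.090029; exp(−0.090029) = 0.91390.
P = 779.7 × 0.91390 = 712.57 Pa.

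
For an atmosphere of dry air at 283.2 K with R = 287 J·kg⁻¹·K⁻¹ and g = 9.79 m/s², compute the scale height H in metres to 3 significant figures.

H ≈ 8300 m

The scale height of an isothermal atmosphere is H = RT/g.
H = 287 × 283.2 / 9.79 = 81278/9.79 = 8302.1 m.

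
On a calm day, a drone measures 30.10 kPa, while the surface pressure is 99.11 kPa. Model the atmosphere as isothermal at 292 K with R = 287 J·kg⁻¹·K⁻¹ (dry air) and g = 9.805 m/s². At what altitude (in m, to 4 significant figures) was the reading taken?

Scale height: H = RT/g = 287 × 292 / 9.805 = 8547.1 m.
Invert the barometric formula: z = H ln(P₀/P).
P₀/P = 99.11/30.10 = 3.2927; ln(3.2927) = 1.1917.
z = 8547.1 × 1.1917 = 10186 m.

z ≈ 10190 m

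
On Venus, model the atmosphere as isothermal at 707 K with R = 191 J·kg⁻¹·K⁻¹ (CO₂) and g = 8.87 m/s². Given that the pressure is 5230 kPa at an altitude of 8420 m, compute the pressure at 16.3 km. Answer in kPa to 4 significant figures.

P ≈ 3117 kPa

Scale height: H = RT/g = 191 × 707 / 8.87 = 15224 m.
Between two levels, P₂ = P₁ exp(−Δz/H) with Δz = z₂ − z₁.
Δz = 16300 − 8420.0 = 7880.0 m; Δz/H = 7880.0/15224 = 0.51760.
P₂ = 5230 × exp(−0.51760) = 5230 × 0.59595 = 3116.8 kPa.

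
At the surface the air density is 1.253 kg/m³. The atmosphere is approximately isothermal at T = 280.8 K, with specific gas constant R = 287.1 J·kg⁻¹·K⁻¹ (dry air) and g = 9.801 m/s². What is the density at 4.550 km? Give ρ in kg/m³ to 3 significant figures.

ρ ≈ 0.721 kg/m³

Scale height: H = RT/g = 287.1 × 280.8 / 9.801 = 8225.5 m.
In an isothermal atmosphere, density decays like pressure: ρ = ρ₀ exp(−z/H).
z/H = 4550.0/8225.5 = 0.55316; exp(−0.55316) = 0.57513.
ρ = 1.253 × 0.57513 = 0.72064 kg/m³.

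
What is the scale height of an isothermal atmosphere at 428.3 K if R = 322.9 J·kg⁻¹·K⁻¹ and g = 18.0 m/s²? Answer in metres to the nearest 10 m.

H ≈ 7680 m

The scale height of an isothermal atmosphere is H = RT/g.
H = 322.9 × 428.3 / 18.0 = 138300/18.0 = 7683.3 m.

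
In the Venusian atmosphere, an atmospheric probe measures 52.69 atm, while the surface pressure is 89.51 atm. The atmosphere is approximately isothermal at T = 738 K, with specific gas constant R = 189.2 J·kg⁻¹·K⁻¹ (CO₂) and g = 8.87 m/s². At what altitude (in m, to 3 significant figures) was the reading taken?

Scale height: H = RT/g = 189.2 × 738 / 8.87 = 15742 m.
Invert the barometric formula: z = H ln(P₀/P).
P₀/P = 89.51/52.69 = 1.6988; ln(1.6988) = 0.52992.
z = 15742 × 0.52992 = 8342.0 m.

z ≈ 8340 m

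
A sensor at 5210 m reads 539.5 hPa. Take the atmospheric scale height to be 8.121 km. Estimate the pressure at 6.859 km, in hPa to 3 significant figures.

Between two levels, P₂ = P₁ exp(−Δz/H) with Δz = z₂ − z₁.
Δz = 6859.0 − 5210.0 = 1649.0 m; Δz/H = 1649.0/8121.0 = 0.20305.
P₂ = 539.5 × exp(−0.20305) = 539.5 × 0.81624 = 440.36 hPa.

P ≈ 440 hPa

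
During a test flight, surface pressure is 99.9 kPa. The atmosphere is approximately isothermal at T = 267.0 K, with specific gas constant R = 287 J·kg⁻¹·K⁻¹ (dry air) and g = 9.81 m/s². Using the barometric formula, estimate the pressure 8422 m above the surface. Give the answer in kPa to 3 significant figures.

Scale height: H = RT/g = 287 × 267.0 / 9.81 = 7811.3 m.
Barometric formula: P = P₀ exp(−z/H).
z/H = 8422.0/7811.3 = 1.0782; exp(−1.0782) = 0.34021.
P = 99.9 × 0.34021 = 33.987 kPa.

P ≈ 34.0 kPa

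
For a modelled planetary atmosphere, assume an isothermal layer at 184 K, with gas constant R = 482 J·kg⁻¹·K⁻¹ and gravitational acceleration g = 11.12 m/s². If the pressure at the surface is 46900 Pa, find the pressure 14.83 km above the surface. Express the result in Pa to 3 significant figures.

Scale height: H = RT/g = 482 × 184 / 11.12 = 7975.5 m.
Barometric formula: P = P₀ exp(−z/H).
z/H = 14830/7975.5 = 1.8594; exp(−1.8594) = 0.15577.
P = 46900 × 0.15577 = 7305.6 Pa.

P ≈ 7310 Pa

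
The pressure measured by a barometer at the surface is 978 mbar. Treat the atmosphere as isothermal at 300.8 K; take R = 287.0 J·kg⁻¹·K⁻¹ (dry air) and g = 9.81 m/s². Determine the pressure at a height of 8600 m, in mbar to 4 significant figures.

P ≈ 368.1 mbar

Scale height: H = RT/g = 287.0 × 300.8 / 9.81 = 8800.2 m.
Barometric formula: P = P₀ exp(−z/H).
z/H = 8600.0/8800.2 = 0.97725; exp(−0.97725) = 0.37634.
P = 978 × 0.37634 = 368.06 mbar.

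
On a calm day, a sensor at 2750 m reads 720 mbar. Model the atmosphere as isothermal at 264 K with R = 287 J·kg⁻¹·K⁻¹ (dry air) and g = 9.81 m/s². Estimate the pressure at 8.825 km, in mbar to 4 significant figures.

P ≈ 327.9 mbar

Scale height: H = RT/g = 287 × 264 / 9.81 = 7723.5 m.
Between two levels, P₂ = P₁ exp(−Δz/H) with Δz = z₂ − z₁.
Δz = 8825.0 − 2750.0 = 6075.0 m; Δz/H = 6075.0/7723.5 = 0.78656.
P₂ = 720 × exp(−0.78656) = 720 × 0.45541 = 327.90 mbar.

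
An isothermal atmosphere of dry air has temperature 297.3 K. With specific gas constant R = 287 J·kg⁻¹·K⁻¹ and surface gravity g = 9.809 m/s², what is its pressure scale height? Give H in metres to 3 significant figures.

The scale height of an isothermal atmosphere is H = RT/g.
H = 287 × 297.3 / 9.809 = 85325/9.809 = 8698.6 m.

H ≈ 8700 m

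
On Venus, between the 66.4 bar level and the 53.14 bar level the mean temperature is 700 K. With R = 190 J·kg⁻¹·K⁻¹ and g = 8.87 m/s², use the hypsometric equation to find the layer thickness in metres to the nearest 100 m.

Δz ≈ 3300 m

Hypsometric equation: Δz = (R T̄/g) ln(P₁/P₂).
R T̄/g = 190 × 700 / 8.87 = 14994 m.
ln(66.4/53.14) = ln(1.2495) = 0.22274.
Δz = 14994 × 0.22274 = 3339.8 m.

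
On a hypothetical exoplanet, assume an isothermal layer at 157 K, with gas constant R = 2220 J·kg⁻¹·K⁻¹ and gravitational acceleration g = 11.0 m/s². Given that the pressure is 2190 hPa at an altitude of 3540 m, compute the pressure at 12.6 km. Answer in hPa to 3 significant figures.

P ≈ 1650 hPa

Scale height: H = RT/g = 2220 × 157 / 11.0 = 31685 m.
Between two levels, P₂ = P₁ exp(−Δz/H) with Δz = z₂ − z₁.
Δz = 12600 − 3540.0 = 9060.0 m; Δz/H = 9060.0/31685 = 0.28594.
P₂ = 2190 × exp(−0.28594) = 2190 × 0.75131 = 1645.4 hPa.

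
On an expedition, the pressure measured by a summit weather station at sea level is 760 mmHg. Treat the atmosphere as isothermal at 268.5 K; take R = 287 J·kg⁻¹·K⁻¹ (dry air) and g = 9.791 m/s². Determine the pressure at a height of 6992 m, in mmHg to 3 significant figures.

P ≈ 313 mmHg

Scale height: H = RT/g = 287 × 268.5 / 9.791 = 7870.4 m.
Barometric formula: P = P₀ exp(−z/H).
z/H = 6992.0/7870.4 = 0.88839; exp(−0.88839) = 0.41132.
P = 760 × 0.41132 = 312.60 mmHg.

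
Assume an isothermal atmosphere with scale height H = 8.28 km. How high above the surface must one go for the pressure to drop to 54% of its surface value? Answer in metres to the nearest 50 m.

Set P/P₀ = exp(−z/H) = 0.54, so z = −H ln(0.54).
−ln(0.54) = 0.61619; z = 8280.0 × 0.61619 = 5102.1 m.

z ≈ 5100 m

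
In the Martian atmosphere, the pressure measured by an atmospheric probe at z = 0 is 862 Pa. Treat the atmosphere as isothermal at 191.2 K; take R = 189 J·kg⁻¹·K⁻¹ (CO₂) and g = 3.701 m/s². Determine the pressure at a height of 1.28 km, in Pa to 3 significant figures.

P ≈ 756 Pa

Scale height: H = RT/g = 189 × 191.2 / 3.701 = 9764.1 m.
Barometric formula: P = P₀ exp(−z/H).
z/H = 1280.0/9764.1 = 0.13109; exp(−0.13109) = 0.87714.
P = 862 × 0.87714 = 756.09 Pa.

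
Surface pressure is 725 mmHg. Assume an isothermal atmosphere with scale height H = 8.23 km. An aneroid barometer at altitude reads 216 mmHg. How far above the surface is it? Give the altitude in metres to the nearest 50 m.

z ≈ 9950 m

Invert the barometric formula: z = H ln(P₀/P).
P₀/P = 725/216 = 3.3565; ln(3.3565) = 1.2109.
z = 8230.0 × 1.2109 = 9965.7 m.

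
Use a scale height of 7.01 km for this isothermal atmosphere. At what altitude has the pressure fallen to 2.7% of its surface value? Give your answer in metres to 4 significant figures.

Set P/P₀ = exp(−z/H) = 0.027, so z = −H ln(0.027).
−ln(0.027) = 3.6119; z = 7010.0 × 3.6119 = 25319 m.

z ≈ 25320 m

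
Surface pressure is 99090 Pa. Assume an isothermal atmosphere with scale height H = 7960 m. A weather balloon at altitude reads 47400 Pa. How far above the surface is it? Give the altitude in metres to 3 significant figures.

z ≈ 5870 m

Invert the barometric formula: z = H ln(P₀/P).
P₀/P = 99090/47400 = 2.0905; ln(2.0905) = 0.73740.
z = 7960.0 × 0.73740 = 5869.7 m.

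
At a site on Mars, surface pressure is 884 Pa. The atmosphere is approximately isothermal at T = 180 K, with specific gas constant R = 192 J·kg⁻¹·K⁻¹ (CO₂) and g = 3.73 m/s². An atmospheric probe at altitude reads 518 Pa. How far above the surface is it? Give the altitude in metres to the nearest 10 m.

Scale height: H = RT/g = 192 × 180 / 3.73 = 9265.4 m.
Invert the barometric formula: z = H ln(P₀/P).
P₀/P = 884/518 = 1.7066; ln(1.7066) = 0.53450.
z = 9265.4 × 0.53450 = 4952.4 m.

z ≈ 4950 m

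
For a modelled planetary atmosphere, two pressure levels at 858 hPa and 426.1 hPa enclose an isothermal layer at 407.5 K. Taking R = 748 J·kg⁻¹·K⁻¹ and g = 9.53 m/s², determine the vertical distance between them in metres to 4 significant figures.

Δz ≈ 22390 m

Hypsometric equation: Δz = (R T̄/g) ln(P₁/P₂).
R T̄/g = 748 × 407.5 / 9.53 = 31984 m.
ln(858/426.1) = ln(2.0136) = 0.69992.
Δz = 31984 × 0.69992 = 22386 m.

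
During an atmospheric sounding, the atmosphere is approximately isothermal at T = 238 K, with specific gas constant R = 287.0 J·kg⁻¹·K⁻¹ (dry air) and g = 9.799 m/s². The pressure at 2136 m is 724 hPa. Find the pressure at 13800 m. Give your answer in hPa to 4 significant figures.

Scale height: H = RT/g = 287.0 × 238 / 9.799 = 6970.7 m.
Between two levels, P₂ = P₁ exp(−Δz/H) with Δz = z₂ − z₁.
Δz = 13800 − 2136.0 = 11664 m; Δz/H = 11664/6970.7 = 1.6733.
P₂ = 724 × exp(−1.6733) = 724 × 0.18763 = 135.84 hPa.

P ≈ 135.8 hPa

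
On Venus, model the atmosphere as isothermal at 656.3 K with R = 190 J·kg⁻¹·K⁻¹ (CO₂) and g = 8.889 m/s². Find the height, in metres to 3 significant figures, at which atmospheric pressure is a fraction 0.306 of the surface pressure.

Scale height: H = RT/g = 190 × 656.3 / 8.889 = 14028 m.
Set P/P₀ = exp(−z/H) = 0.306, so z = −H ln(0.306).
−ln(0.306) = 1.1842; z = 14028 × 1.1842 = 16612 m.

z ≈ 16600 m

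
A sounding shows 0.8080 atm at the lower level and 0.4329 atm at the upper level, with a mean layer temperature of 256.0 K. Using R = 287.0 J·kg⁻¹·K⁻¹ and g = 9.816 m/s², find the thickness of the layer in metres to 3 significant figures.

Δz ≈ 4670 m

Hypsometric equation: Δz = (R T̄/g) ln(P₁/P₂).
R T̄/g = 287.0 × 256.0 / 9.816 = 7484.9 m.
ln(0.8080/0.4329) = ln(1.8665) = 0.62407.
Δz = 7484.9 × 0.62407 = 4671.1 m.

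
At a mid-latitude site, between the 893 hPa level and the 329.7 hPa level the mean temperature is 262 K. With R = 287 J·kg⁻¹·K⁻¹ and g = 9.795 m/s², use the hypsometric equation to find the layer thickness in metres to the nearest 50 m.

Δz ≈ 7650 m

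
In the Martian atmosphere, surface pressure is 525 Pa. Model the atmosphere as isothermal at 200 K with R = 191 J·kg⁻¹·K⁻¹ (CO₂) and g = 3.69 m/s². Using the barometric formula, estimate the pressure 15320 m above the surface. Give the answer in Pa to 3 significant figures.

P ≈ 120 Pa

Scale height: H = RT/g = 191 × 200 / 3.69 = 10352 m.
Barometric formula: P = P₀ exp(−z/H).
z/H = 15320/10352 = 1.4799; exp(−1.4799) = 0.22766.
P = 525 × 0.22766 = 119.52 Pa.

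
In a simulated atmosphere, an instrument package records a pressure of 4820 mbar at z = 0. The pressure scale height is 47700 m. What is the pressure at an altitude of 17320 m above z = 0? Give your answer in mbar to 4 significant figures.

Barometric formula: P = P₀ exp(−z/H).
z/H = 17320/47700 = 0.36310; exp(−0.36310) = 0.69552.
P = 4820 × 0.69552 = 3352.4 mbar.

P ≈ 3352 mbar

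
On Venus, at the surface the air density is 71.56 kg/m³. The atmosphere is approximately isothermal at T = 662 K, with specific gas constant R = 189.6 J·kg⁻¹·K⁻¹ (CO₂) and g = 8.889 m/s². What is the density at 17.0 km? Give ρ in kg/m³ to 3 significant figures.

Scale height: H = RT/g = 189.6 × 662 / 8.889 = 14120 m.
In an isothermal atmosphere, density decays like pressure: ρ = ρ₀ exp(−z/H).
z/H = 17000/14120 = 1.2040; exp(−1.2040) = 0.29999.
ρ = 71.56 × 0.29999 = 21.467 kg/m³.

ρ ≈ 21.5 kg/m³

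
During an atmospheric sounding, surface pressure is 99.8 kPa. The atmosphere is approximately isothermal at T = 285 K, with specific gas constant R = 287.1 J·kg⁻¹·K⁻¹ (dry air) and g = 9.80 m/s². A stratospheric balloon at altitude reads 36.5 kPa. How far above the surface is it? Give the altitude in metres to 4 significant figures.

z ≈ 8398 m

Scale height: H = RT/g = 287.1 × 285 / 9.80 = 8349.3 m.
Invert the barometric formula: z = H ln(P₀/P).
P₀/P = 99.8/36.5 = 2.7342; ln(2.7342) = 1.0058.
z = 8349.3 × 1.0058 = 8397.7 m.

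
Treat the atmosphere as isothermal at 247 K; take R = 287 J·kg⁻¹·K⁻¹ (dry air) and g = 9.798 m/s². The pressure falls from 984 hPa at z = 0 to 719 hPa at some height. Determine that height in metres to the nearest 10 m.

z ≈ 2270 m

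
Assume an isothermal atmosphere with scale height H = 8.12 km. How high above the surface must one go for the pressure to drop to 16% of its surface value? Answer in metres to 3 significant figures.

Set P/P₀ = exp(−z/H) = 0.16, so z = −H ln(0.16).
−ln(0.16) = 1.8326; z = 8120.0 × 1.8326 = 14881 m.

z ≈ 14900 m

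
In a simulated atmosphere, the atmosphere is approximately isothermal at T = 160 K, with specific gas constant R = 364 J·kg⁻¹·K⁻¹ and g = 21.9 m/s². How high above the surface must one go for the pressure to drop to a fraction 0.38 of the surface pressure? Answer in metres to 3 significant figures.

Scale height: H = RT/g = 364 × 160 / 21.9 = 2659.4 m.
Set P/P₀ = exp(−z/H) = 0.38, so z = −H ln(0.38).
−ln(0.38) = 0.96758; z = 2659.4 × 0.96758 = 2573.2 m.

z ≈ 2570 m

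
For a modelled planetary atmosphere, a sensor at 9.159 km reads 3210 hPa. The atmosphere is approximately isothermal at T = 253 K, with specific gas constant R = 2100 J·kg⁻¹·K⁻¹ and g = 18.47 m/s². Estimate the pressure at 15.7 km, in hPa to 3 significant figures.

P ≈ 2560 hPa

Scale height: H = RT/g = 2100 × 253 / 18.47 = 28766 m.
Between two levels, P₂ = P₁ exp(−Δz/H) with Δz = z₂ − z₁.
Δz = 15700 − 9159.0 = 6541.0 m; Δz/H = 6541.0/28766 = 0.22739.
P₂ = 3210 × exp(−0.22739) = 3210 × 0.79661 = 2557.1 hPa.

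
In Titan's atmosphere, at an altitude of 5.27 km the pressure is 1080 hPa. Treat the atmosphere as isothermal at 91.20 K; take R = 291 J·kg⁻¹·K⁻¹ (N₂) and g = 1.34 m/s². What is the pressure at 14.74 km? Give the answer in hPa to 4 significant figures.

Scale height: H = RT/g = 291 × 91.20 / 1.34 = 19805 m.
Between two levels, P₂ = P₁ exp(−Δz/H) with Δz = z₂ − z₁.
Δz = 14740 − 5270.0 = 9470.0 m; Δz/H = 9470.0/19805 = 0.47816.
P₂ = 1080 × exp(−0.47816) = 1080 × 0.61992 = 669.51 hPa.

P ≈ 669.5 hPa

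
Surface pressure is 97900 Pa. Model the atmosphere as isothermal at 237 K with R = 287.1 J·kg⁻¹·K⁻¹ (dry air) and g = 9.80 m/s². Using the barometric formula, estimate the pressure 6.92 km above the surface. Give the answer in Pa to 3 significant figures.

P ≈ 36100 Pa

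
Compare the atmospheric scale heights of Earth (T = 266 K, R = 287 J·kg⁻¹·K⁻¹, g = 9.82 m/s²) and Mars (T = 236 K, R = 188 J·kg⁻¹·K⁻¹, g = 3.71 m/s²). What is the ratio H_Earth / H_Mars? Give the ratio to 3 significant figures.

H_Earth/H_Mars ≈ 0.650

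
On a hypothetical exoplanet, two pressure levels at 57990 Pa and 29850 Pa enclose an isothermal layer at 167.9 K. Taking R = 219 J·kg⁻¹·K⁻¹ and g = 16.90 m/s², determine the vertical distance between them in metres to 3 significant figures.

Δz ≈ 1440 m

Hypsometric equation: Δz = (R T̄/g) ln(P₁/P₂).
R T̄/g = 219 × 167.9 / 16.90 = 2175.7 m.
ln(57990/29850) = ln(1.9427) = 0.66408.
Δz = 2175.7 × 0.66408 = 1444.8 m.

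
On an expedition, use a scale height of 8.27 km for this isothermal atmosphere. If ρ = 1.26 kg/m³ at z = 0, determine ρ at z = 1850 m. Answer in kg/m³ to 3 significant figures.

ρ ≈ 1.01 kg/m³

In an isothermal atmosphere, density decays like pressure: ρ = ρ₀ exp(−z/H).
z/H = 1850.0/8270.0 = 0.22370; exp(−0.22370) = 0.79955.
ρ = 1.26 × 0.79955 = 1.0074 kg/m³.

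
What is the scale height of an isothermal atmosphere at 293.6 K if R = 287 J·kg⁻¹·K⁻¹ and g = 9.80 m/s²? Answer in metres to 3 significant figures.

H ≈ 8600 m

The scale height of an isothermal atmosphere is H = RT/g.
H = 287 × 293.6 / 9.80 = 84263/9.80 = 8598.3 m.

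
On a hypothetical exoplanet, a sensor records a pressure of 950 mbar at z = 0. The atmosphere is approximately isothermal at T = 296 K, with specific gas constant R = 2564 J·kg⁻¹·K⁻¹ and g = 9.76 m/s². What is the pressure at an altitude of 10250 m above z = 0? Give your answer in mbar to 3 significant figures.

P ≈ 833 mbar

Scale height: H = RT/g = 2564 × 296 / 9.76 = 77761 m.
Barometric formula: P = P₀ exp(−z/H).
z/H = 10250/77761 = 0.13181; exp(−0.13181) = 0.87651.
P = 950 × 0.87651 = 832.68 mbar.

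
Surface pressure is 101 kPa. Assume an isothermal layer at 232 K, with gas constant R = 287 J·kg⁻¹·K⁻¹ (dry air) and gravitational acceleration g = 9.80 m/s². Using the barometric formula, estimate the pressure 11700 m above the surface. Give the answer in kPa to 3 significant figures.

Scale height: H = RT/g = 287 × 232 / 9.80 = 6794.3 m.
Barometric formula: P = P₀ exp(−z/H).
z/H = 11700/6794.3 = 1.7220; exp(−1.7220) = 0.17871.
P = 101 × 0.17871 = 18.050 kPa.

P ≈ 18.0 kPa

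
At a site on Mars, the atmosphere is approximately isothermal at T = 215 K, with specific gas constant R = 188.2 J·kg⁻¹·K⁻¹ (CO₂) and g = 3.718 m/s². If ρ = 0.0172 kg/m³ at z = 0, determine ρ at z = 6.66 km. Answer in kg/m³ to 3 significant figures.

ρ ≈ 0.00933 kg/m³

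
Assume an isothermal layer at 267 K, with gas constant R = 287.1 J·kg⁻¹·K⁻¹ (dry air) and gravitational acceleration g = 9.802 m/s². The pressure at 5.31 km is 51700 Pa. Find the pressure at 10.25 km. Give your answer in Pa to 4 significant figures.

Scale height: H = RT/g = 287.1 × 267 / 9.802 = 7820.4 m.
Between two levels, P₂ = P₁ exp(−Δz/H) with Δz = z₂ − z₁.
Δz = 10250 − 5310.0 = 4940.0 m; Δz/H = 4940.0/7820.4 = 0.63168.
P₂ = 51700 × exp(−0.63168) = 51700 × 0.53170 = 27489 Pa.

P ≈ 27490 Pa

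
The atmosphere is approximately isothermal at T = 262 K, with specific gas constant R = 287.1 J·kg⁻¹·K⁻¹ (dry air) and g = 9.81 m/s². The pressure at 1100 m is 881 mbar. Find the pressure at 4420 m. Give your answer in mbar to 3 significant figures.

Scale height: H = RT/g = 287.1 × 262 / 9.81 = 7667.7 m.
Between two levels, P₂ = P₁ exp(−Δz/H) with Δz = z₂ − z₁.
Δz = 4420.0 − 1100.0 = 3320.0 m; Δz/H = 3320.0/7667.7 = 0.43299.
P₂ = 881 × exp(−0.43299) = 881 × 0.64857 = 571.39 mbar.

P ≈ 571 mbar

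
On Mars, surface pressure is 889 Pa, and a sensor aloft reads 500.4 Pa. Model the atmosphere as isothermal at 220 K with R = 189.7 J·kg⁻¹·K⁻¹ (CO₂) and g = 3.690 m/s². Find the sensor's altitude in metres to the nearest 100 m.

Scale height: H = RT/g = 189.7 × 220 / 3.690 = 11310 m.
Invert the barometric formula: z = H ln(P₀/P).
P₀/P = 889/500.4 = 1.7766; ln(1.7766) = 0.57470.
z = 11310 × 0.57470 = 6499.9 m.

z ≈ 6500 m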